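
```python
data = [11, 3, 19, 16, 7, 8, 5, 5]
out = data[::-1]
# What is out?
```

data has length 8. The slice data[::-1] selects indices [7, 6, 5, 4, 3, 2, 1, 0] (7->5, 6->5, 5->8, 4->7, 3->16, 2->19, 1->3, 0->11), giving [5, 5, 8, 7, 16, 19, 3, 11].

[5, 5, 8, 7, 16, 19, 3, 11]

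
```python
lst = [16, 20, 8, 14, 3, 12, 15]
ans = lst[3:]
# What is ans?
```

lst has length 7. The slice lst[3:] selects indices [3, 4, 5, 6] (3->14, 4->3, 5->12, 6->15), giving [14, 3, 12, 15].

[14, 3, 12, 15]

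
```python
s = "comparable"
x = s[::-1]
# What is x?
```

s has length 10. The slice s[::-1] selects indices [9, 8, 7, 6, 5, 4, 3, 2, 1, 0] (9->'e', 8->'l', 7->'b', 6->'a', 5->'r', 4->'a', 3->'p', 2->'m', 1->'o', 0->'c'), giving 'elbarapmoc'.

'elbarapmoc'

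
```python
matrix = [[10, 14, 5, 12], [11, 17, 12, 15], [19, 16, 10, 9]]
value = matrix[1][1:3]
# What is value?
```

matrix[1] = [11, 17, 12, 15]. matrix[1] has length 4. The slice matrix[1][1:3] selects indices [1, 2] (1->17, 2->12), giving [17, 12].

[17, 12]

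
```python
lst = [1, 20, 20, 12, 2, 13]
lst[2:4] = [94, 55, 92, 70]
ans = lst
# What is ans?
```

lst starts as [1, 20, 20, 12, 2, 13] (length 6). The slice lst[2:4] covers indices [2, 3] with values [20, 12]. Replacing that slice with [94, 55, 92, 70] (different length) produces [1, 20, 94, 55, 92, 70, 2, 13].

[1, 20, 94, 55, 92, 70, 2, 13]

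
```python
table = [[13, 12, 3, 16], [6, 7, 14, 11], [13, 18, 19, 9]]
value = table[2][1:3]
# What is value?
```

table[2] = [13, 18, 19, 9]. table[2] has length 4. The slice table[2][1:3] selects indices [1, 2] (1->18, 2->19), giving [18, 19].

[18, 19]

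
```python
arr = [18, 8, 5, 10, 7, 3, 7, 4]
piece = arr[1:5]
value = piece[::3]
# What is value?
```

arr has length 8. The slice arr[1:5] selects indices [1, 2, 3, 4] (1->8, 2->5, 3->10, 4->7), giving [8, 5, 10, 7]. So piece = [8, 5, 10, 7]. piece has length 4. The slice piece[::3] selects indices [0, 3] (0->8, 3->7), giving [8, 7].

[8, 7]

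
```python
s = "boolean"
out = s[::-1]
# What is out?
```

s has length 7. The slice s[::-1] selects indices [6, 5, 4, 3, 2, 1, 0] (6->'n', 5->'a', 4->'e', 3->'l', 2->'o', 1->'o', 0->'b'), giving 'naeloob'.

'naeloob'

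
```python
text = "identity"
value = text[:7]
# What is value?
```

text has length 8. The slice text[:7] selects indices [0, 1, 2, 3, 4, 5, 6] (0->'i', 1->'d', 2->'e', 3->'n', 4->'t', 5->'i', 6->'t'), giving 'identit'.

'identit'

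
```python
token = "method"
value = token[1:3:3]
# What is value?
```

token has length 6. The slice token[1:3:3] selects indices [1] (1->'e'), giving 'e'.

'e'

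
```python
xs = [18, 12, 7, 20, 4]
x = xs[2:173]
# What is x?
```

xs has length 5. The slice xs[2:173] selects indices [2, 3, 4] (2->7, 3->20, 4->4), giving [7, 20, 4].

[7, 20, 4]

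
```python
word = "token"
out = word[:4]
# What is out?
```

word has length 5. The slice word[:4] selects indices [0, 1, 2, 3] (0->'t', 1->'o', 2->'k', 3->'e'), giving 'toke'.

'toke'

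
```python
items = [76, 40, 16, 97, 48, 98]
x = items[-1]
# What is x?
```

items has length 6. Negative index -1 maps to positive index 6 + (-1) = 5. items[5] = 98.

98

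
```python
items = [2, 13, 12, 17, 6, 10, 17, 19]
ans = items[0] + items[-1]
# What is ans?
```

items has length 8. items[0] = 2.
items has length 8. Negative index -1 maps to positive index 8 + (-1) = 7. items[7] = 19.
Sum: 2 + 19 = 21.

21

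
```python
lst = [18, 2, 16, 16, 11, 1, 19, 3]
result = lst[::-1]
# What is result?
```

lst has length 8. The slice lst[::-1] selects indices [7, 6, 5, 4, 3, 2, 1, 0] (7->3, 6->19, 5->1, 4->11, 3->16, 2->16, 1->2, 0->18), giving [3, 19, 1, 11, 16, 16, 2, 18].

[3, 19, 1, 11, 16, 16, 2, 18]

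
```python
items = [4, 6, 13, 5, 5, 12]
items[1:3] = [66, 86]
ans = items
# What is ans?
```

items starts as [4, 6, 13, 5, 5, 12] (length 6). The slice items[1:3] covers indices [1, 2] with values [6, 13]. Replacing that slice with [66, 86] (same length) produces [4, 66, 86, 5, 5, 12].

[4, 66, 86, 5, 5, 12]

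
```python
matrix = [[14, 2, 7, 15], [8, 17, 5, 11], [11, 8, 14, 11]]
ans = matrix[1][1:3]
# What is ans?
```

matrix[1] = [8, 17, 5, 11]. matrix[1] has length 4. The slice matrix[1][1:3] selects indices [1, 2] (1->17, 2->5), giving [17, 5].

[17, 5]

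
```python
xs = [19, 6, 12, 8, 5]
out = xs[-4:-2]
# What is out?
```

xs has length 5. The slice xs[-4:-2] selects indices [1, 2] (1->6, 2->12), giving [6, 12].

[6, 12]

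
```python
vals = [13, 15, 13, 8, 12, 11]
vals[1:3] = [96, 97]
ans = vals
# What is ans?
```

vals starts as [13, 15, 13, 8, 12, 11] (length 6). The slice vals[1:3] covers indices [1, 2] with values [15, 13]. Replacing that slice with [96, 97] (same length) produces [13, 96, 97, 8, 12, 11].

[13, 96, 97, 8, 12, 11]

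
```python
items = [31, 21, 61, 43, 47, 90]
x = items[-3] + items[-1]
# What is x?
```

items has length 6. Negative index -3 maps to positive index 6 + (-3) = 3. items[3] = 43.
items has length 6. Negative index -1 maps to positive index 6 + (-1) = 5. items[5] = 90.
Sum: 43 + 90 = 133.

133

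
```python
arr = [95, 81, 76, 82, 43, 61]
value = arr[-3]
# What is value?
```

arr has length 6. Negative index -3 maps to positive index 6 + (-3) = 3. arr[3] = 82.

82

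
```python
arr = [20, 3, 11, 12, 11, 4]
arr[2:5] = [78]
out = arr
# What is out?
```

arr starts as [20, 3, 11, 12, 11, 4] (length 6). The slice arr[2:5] covers indices [2, 3, 4] with values [11, 12, 11]. Replacing that slice with [78] (different length) produces [20, 3, 78, 4].

[20, 3, 78, 4]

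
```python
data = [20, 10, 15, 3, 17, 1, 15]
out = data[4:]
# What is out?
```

data has length 7. The slice data[4:] selects indices [4, 5, 6] (4->17, 5->1, 6->15), giving [17, 1, 15].

[17, 1, 15]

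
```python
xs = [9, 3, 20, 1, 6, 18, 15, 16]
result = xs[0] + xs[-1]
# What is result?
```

xs has length 8. xs[0] = 9.
xs has length 8. Negative index -1 maps to positive index 8 + (-1) = 7. xs[7] = 16.
Sum: 9 + 16 = 25.

25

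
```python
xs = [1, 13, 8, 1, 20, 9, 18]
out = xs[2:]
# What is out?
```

xs has length 7. The slice xs[2:] selects indices [2, 3, 4, 5, 6] (2->8, 3->1, 4->20, 5->9, 6->18), giving [8, 1, 20, 9, 18].

[8, 1, 20, 9, 18]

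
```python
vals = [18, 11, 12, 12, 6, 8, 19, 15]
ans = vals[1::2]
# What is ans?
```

vals has length 8. The slice vals[1::2] selects indices [1, 3, 5, 7] (1->11, 3->12, 5->8, 7->15), giving [11, 12, 8, 15].

[11, 12, 8, 15]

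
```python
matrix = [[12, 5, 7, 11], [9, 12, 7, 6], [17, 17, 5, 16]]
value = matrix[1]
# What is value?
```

matrix has 3 rows. Row 1 is [9, 12, 7, 6].

[9, 12, 7, 6]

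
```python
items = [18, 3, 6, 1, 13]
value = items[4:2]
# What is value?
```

items has length 5. The slice items[4:2] resolves to an empty index range, so the result is [].

[]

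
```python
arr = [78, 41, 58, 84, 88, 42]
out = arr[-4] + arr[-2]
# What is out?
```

arr has length 6. Negative index -4 maps to positive index 6 + (-4) = 2. arr[2] = 58.
arr has length 6. Negative index -2 maps to positive index 6 + (-2) = 4. arr[4] = 88.
Sum: 58 + 88 = 146.

146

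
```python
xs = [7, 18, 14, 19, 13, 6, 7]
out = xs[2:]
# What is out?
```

xs has length 7. The slice xs[2:] selects indices [2, 3, 4, 5, 6] (2->14, 3->19, 4->13, 5->6, 6->7), giving [14, 19, 13, 6, 7].

[14, 19, 13, 6, 7]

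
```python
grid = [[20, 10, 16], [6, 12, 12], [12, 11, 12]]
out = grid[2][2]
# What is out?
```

grid[2] = [12, 11, 12]. Taking column 2 of that row yields 12.

12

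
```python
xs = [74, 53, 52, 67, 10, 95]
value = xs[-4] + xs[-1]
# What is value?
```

xs has length 6. Negative index -4 maps to positive index 6 + (-4) = 2. xs[2] = 52.
xs has length 6. Negative index -1 maps to positive index 6 + (-1) = 5. xs[5] = 95.
Sum: 52 + 95 = 147.

147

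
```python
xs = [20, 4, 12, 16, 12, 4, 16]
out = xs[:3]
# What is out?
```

xs has length 7. The slice xs[:3] selects indices [0, 1, 2] (0->20, 1->4, 2->12), giving [20, 4, 12].

[20, 4, 12]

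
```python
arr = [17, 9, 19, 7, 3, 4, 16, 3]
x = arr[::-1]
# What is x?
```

arr has length 8. The slice arr[::-1] selects indices [7, 6, 5, 4, 3, 2, 1, 0] (7->3, 6->16, 5->4, 4->3, 3->7, 2->19, 1->9, 0->17), giving [3, 16, 4, 3, 7, 19, 9, 17].

[3, 16, 4, 3, 7, 19, 9, 17]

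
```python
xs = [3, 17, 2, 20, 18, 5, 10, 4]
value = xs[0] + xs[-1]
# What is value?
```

xs has length 8. xs[0] = 3.
xs has length 8. Negative index -1 maps to positive index 8 + (-1) = 7. xs[7] = 4.
Sum: 3 + 4 = 7.

7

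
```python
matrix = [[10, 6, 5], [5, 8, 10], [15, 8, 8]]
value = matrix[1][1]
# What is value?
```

matrix[1] = [5, 8, 10]. Taking column 1 of that row yields 8.

8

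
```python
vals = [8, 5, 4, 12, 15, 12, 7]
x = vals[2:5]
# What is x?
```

vals has length 7. The slice vals[2:5] selects indices [2, 3, 4] (2->4, 3->12, 4->15), giving [4, 12, 15].

[4, 12, 15]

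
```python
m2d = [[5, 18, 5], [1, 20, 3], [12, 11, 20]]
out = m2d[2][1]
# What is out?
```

m2d[2] = [12, 11, 20]. Taking column 1 of that row yields 11.

11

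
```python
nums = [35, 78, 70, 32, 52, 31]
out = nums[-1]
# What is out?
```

nums has length 6. Negative index -1 maps to positive index 6 + (-1) = 5. nums[5] = 31.

31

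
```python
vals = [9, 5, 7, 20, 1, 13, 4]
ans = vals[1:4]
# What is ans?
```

vals has length 7. The slice vals[1:4] selects indices [1, 2, 3] (1->5, 2->7, 3->20), giving [5, 7, 20].

[5, 7, 20]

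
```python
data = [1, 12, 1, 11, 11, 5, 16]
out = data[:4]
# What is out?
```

data has length 7. The slice data[:4] selects indices [0, 1, 2, 3] (0->1, 1->12, 2->1, 3->11), giving [1, 12, 1, 11].

[1, 12, 1, 11]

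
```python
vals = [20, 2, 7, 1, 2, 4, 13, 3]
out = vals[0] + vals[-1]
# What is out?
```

vals has length 8. vals[0] = 20.
vals has length 8. Negative index -1 maps to positive index 8 + (-1) = 7. vals[7] = 3.
Sum: 20 + 3 = 23.

23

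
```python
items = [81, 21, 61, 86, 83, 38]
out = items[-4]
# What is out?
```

items has length 6. Negative index -4 maps to positive index 6 + (-4) = 2. items[2] = 61.

61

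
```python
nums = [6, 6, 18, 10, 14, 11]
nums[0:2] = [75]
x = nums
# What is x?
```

nums starts as [6, 6, 18, 10, 14, 11] (length 6). The slice nums[0:2] covers indices [0, 1] with values [6, 6]. Replacing that slice with [75] (different length) produces [75, 18, 10, 14, 11].

[75, 18, 10, 14, 11]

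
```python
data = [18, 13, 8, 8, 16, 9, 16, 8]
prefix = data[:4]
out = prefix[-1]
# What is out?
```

data has length 8. The slice data[:4] selects indices [0, 1, 2, 3] (0->18, 1->13, 2->8, 3->8), giving [18, 13, 8, 8]. So prefix = [18, 13, 8, 8]. Then prefix[-1] = 8.

8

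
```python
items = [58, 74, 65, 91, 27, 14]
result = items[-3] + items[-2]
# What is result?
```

items has length 6. Negative index -3 maps to positive index 6 + (-3) = 3. items[3] = 91.
items has length 6. Negative index -2 maps to positive index 6 + (-2) = 4. items[4] = 27.
Sum: 91 + 27 = 118.

118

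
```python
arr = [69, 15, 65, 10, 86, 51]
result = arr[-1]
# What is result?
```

arr has length 6. Negative index -1 maps to positive index 6 + (-1) = 5. arr[5] = 51.

51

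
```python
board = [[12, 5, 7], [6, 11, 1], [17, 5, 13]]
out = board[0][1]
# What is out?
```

board[0] = [12, 5, 7]. Taking column 1 of that row yields 5.

5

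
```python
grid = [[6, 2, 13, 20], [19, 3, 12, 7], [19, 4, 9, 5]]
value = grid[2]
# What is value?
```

grid has 3 rows. Row 2 is [19, 4, 9, 5].

[19, 4, 9, 5]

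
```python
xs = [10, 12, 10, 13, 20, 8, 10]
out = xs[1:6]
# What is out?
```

xs has length 7. The slice xs[1:6] selects indices [1, 2, 3, 4, 5] (1->12, 2->10, 3->13, 4->20, 5->8), giving [12, 10, 13, 20, 8].

[12, 10, 13, 20, 8]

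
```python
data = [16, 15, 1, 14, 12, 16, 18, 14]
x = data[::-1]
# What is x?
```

data has length 8. The slice data[::-1] selects indices [7, 6, 5, 4, 3, 2, 1, 0] (7->14, 6->18, 5->16, 4->12, 3->14, 2->1, 1->15, 0->16), giving [14, 18, 16, 12, 14, 1, 15, 16].

[14, 18, 16, 12, 14, 1, 15, 16]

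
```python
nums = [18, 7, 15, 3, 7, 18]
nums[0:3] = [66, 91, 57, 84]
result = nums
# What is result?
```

nums starts as [18, 7, 15, 3, 7, 18] (length 6). The slice nums[0:3] covers indices [0, 1, 2] with values [18, 7, 15]. Replacing that slice with [66, 91, 57, 84] (different length) produces [66, 91, 57, 84, 3, 7, 18].

[66, 91, 57, 84, 3, 7, 18]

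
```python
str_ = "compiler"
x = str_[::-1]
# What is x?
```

str_ has length 8. The slice str_[::-1] selects indices [7, 6, 5, 4, 3, 2, 1, 0] (7->'r', 6->'e', 5->'l', 4->'i', 3->'p', 2->'m', 1->'o', 0->'c'), giving 'relipmoc'.

'relipmoc'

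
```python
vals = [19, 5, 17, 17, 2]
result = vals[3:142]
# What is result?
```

vals has length 5. The slice vals[3:142] selects indices [3, 4] (3->17, 4->2), giving [17, 2].

[17, 2]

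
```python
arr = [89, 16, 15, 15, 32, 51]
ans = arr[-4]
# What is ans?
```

arr has length 6. Negative index -4 maps to positive index 6 + (-4) = 2. arr[2] = 15.

15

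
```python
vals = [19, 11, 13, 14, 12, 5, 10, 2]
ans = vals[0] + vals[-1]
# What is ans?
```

vals has length 8. vals[0] = 19.
vals has length 8. Negative index -1 maps to positive index 8 + (-1) = 7. vals[7] = 2.
Sum: 19 + 2 = 21.

21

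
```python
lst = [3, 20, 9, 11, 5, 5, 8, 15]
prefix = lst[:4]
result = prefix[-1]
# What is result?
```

lst has length 8. The slice lst[:4] selects indices [0, 1, 2, 3] (0->3, 1->20, 2->9, 3->11), giving [3, 20, 9, 11]. So prefix = [3, 20, 9, 11]. Then prefix[-1] = 11.

11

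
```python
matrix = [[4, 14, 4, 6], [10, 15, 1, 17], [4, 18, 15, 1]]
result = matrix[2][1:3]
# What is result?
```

matrix[2] = [4, 18, 15, 1]. matrix[2] has length 4. The slice matrix[2][1:3] selects indices [1, 2] (1->18, 2->15), giving [18, 15].

[18, 15]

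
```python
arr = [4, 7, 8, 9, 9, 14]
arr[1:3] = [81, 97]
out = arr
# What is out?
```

arr starts as [4, 7, 8, 9, 9, 14] (length 6). The slice arr[1:3] covers indices [1, 2] with values [7, 8]. Replacing that slice with [81, 97] (same length) produces [4, 81, 97, 9, 9, 14].

[4, 81, 97, 9, 9, 14]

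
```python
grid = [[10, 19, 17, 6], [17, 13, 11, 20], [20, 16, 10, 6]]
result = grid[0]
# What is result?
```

grid has 3 rows. Row 0 is [10, 19, 17, 6].

[10, 19, 17, 6]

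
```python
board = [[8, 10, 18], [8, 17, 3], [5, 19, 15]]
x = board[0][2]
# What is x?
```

board[0] = [8, 10, 18]. Taking column 2 of that row yields 18.

18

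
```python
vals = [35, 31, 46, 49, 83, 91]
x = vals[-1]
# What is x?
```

vals has length 6. Negative index -1 maps to positive index 6 + (-1) = 5. vals[5] = 91.

91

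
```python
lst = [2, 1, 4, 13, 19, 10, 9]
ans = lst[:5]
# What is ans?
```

lst has length 7. The slice lst[:5] selects indices [0, 1, 2, 3, 4] (0->2, 1->1, 2->4, 3->13, 4->19), giving [2, 1, 4, 13, 19].

[2, 1, 4, 13, 19]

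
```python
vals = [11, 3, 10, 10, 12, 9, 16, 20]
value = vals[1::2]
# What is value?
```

vals has length 8. The slice vals[1::2] selects indices [1, 3, 5, 7] (1->3, 3->10, 5->9, 7->20), giving [3, 10, 9, 20].

[3, 10, 9, 20]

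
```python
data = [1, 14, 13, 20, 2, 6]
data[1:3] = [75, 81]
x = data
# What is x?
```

data starts as [1, 14, 13, 20, 2, 6] (length 6). The slice data[1:3] covers indices [1, 2] with values [14, 13]. Replacing that slice with [75, 81] (same length) produces [1, 75, 81, 20, 2, 6].

[1, 75, 81, 20, 2, 6]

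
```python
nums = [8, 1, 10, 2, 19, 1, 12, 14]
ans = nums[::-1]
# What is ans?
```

nums has length 8. The slice nums[::-1] selects indices [7, 6, 5, 4, 3, 2, 1, 0] (7->14, 6->12, 5->1, 4->19, 3->2, 2->10, 1->1, 0->8), giving [14, 12, 1, 19, 2, 10, 1, 8].

[14, 12, 1, 19, 2, 10, 1, 8]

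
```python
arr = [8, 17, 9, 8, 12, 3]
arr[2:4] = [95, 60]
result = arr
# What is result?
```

arr starts as [8, 17, 9, 8, 12, 3] (length 6). The slice arr[2:4] covers indices [2, 3] with values [9, 8]. Replacing that slice with [95, 60] (same length) produces [8, 17, 95, 60, 12, 3].

[8, 17, 95, 60, 12, 3]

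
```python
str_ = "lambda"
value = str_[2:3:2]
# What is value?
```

str_ has length 6. The slice str_[2:3:2] selects indices [2] (2->'m'), giving 'm'.

'm'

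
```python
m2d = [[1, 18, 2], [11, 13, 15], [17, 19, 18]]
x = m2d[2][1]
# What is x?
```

m2d[2] = [17, 19, 18]. Taking column 1 of that row yields 19.

19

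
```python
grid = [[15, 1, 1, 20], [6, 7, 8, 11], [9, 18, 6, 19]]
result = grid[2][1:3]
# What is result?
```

grid[2] = [9, 18, 6, 19]. grid[2] has length 4. The slice grid[2][1:3] selects indices [1, 2] (1->18, 2->6), giving [18, 6].

[18, 6]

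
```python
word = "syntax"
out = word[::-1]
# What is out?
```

word has length 6. The slice word[::-1] selects indices [5, 4, 3, 2, 1, 0] (5->'x', 4->'a', 3->'t', 2->'n', 1->'y', 0->'s'), giving 'xatnys'.

'xatnys'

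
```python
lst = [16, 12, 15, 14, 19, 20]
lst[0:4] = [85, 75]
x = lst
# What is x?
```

lst starts as [16, 12, 15, 14, 19, 20] (length 6). The slice lst[0:4] covers indices [0, 1, 2, 3] with values [16, 12, 15, 14]. Replacing that slice with [85, 75] (different length) produces [85, 75, 19, 20].

[85, 75, 19, 20]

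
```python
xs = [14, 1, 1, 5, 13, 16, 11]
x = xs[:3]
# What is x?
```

xs has length 7. The slice xs[:3] selects indices [0, 1, 2] (0->14, 1->1, 2->1), giving [14, 1, 1].

[14, 1, 1]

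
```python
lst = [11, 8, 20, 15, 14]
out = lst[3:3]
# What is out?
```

lst has length 5. The slice lst[3:3] resolves to an empty index range, so the result is [].

[]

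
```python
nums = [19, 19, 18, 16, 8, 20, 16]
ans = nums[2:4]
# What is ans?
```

nums has length 7. The slice nums[2:4] selects indices [2, 3] (2->18, 3->16), giving [18, 16].

[18, 16]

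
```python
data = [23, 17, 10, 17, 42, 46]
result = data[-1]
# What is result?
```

data has length 6. Negative index -1 maps to positive index 6 + (-1) = 5. data[5] = 46.

46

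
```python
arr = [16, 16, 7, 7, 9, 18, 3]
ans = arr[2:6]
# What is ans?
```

arr has length 7. The slice arr[2:6] selects indices [2, 3, 4, 5] (2->7, 3->7, 4->9, 5->18), giving [7, 7, 9, 18].

[7, 7, 9, 18]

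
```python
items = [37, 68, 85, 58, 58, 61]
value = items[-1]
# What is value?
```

items has length 6. Negative index -1 maps to positive index 6 + (-1) = 5. items[5] = 61.

61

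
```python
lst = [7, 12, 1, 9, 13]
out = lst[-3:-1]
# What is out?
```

lst has length 5. The slice lst[-3:-1] selects indices [2, 3] (2->1, 3->9), giving [1, 9].

[1, 9]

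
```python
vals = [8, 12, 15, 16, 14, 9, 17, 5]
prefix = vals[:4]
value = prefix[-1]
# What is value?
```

vals has length 8. The slice vals[:4] selects indices [0, 1, 2, 3] (0->8, 1->12, 2->15, 3->16), giving [8, 12, 15, 16]. So prefix = [8, 12, 15, 16]. Then prefix[-1] = 16.

16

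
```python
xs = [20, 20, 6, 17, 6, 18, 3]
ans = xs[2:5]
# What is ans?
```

xs has length 7. The slice xs[2:5] selects indices [2, 3, 4] (2->6, 3->17, 4->6), giving [6, 17, 6].

[6, 17, 6]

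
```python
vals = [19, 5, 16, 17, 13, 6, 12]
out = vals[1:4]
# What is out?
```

vals has length 7. The slice vals[1:4] selects indices [1, 2, 3] (1->5, 2->16, 3->17), giving [5, 16, 17].

[5, 16, 17]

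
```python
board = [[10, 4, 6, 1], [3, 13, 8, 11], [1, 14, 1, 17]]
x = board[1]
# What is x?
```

board has 3 rows. Row 1 is [3, 13, 8, 11].

[3, 13, 8, 11]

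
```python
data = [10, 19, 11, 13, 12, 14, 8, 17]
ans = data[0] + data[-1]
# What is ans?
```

data has length 8. data[0] = 10.
data has length 8. Negative index -1 maps to positive index 8 + (-1) = 7. data[7] = 17.
Sum: 10 + 17 = 27.

27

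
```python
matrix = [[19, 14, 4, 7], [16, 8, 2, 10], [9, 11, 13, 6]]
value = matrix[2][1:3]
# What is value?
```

matrix[2] = [9, 11, 13, 6]. matrix[2] has length 4. The slice matrix[2][1:3] selects indices [1, 2] (1->11, 2->13), giving [11, 13].

[11, 13]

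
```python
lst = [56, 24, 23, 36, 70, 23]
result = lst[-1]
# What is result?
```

lst has length 6. Negative index -1 maps to positive index 6 + (-1) = 5. lst[5] = 23.

23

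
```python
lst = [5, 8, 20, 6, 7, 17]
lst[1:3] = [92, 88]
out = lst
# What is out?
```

lst starts as [5, 8, 20, 6, 7, 17] (length 6). The slice lst[1:3] covers indices [1, 2] with values [8, 20]. Replacing that slice with [92, 88] (same length) produces [5, 92, 88, 6, 7, 17].

[5, 92, 88, 6, 7, 17]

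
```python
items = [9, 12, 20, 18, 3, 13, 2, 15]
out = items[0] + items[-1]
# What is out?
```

items has length 8. items[0] = 9.
items has length 8. Negative index -1 maps to positive index 8 + (-1) = 7. items[7] = 15.
Sum: 9 + 15 = 24.

24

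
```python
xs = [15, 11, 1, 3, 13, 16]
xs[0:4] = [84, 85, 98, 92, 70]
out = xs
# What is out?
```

xs starts as [15, 11, 1, 3, 13, 16] (length 6). The slice xs[0:4] covers indices [0, 1, 2, 3] with values [15, 11, 1, 3]. Replacing that slice with [84, 85, 98, 92, 70] (different length) produces [84, 85, 98, 92, 70, 13, 16].

[84, 85, 98, 92, 70, 13, 16]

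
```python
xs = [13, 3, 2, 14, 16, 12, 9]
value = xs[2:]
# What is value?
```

xs has length 7. The slice xs[2:] selects indices [2, 3, 4, 5, 6] (2->2, 3->14, 4->16, 5->12, 6->9), giving [2, 14, 16, 12, 9].

[2, 14, 16, 12, 9]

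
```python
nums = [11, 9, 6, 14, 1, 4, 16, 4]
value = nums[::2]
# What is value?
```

nums has length 8. The slice nums[::2] selects indices [0, 2, 4, 6] (0->11, 2->6, 4->1, 6->16), giving [11, 6, 1, 16].

[11, 6, 1, 16]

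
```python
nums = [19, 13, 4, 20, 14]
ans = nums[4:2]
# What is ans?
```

nums has length 5. The slice nums[4:2] resolves to an empty index range, so the result is [].

[]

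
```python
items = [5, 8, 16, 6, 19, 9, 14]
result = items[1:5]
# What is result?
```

items has length 7. The slice items[1:5] selects indices [1, 2, 3, 4] (1->8, 2->16, 3->6, 4->19), giving [8, 16, 6, 19].

[8, 16, 6, 19]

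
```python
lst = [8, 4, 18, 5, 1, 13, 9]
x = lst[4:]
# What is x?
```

lst has length 7. The slice lst[4:] selects indices [4, 5, 6] (4->1, 5->13, 6->9), giving [1, 13, 9].

[1, 13, 9]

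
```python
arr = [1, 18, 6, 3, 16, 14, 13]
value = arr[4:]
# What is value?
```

arr has length 7. The slice arr[4:] selects indices [4, 5, 6] (4->16, 5->14, 6->13), giving [16, 14, 13].

[16, 14, 13]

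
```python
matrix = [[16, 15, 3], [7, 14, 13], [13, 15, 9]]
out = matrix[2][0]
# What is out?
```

matrix[2] = [13, 15, 9]. Taking column 0 of that row yields 13.

13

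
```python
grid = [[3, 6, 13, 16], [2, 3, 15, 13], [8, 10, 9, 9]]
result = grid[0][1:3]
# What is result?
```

grid[0] = [3, 6, 13, 16]. grid[0] has length 4. The slice grid[0][1:3] selects indices [1, 2] (1->6, 2->13), giving [6, 13].

[6, 13]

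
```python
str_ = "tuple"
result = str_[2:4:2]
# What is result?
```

str_ has length 5. The slice str_[2:4:2] selects indices [2] (2->'p'), giving 'p'.

'p'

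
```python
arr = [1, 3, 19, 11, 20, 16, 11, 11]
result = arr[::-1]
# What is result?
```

arr has length 8. The slice arr[::-1] selects indices [7, 6, 5, 4, 3, 2, 1, 0] (7->11, 6->11, 5->16, 4->20, 3->11, 2->19, 1->3, 0->1), giving [11, 11, 16, 20, 11, 19, 3, 1].

[11, 11, 16, 20, 11, 19, 3, 1]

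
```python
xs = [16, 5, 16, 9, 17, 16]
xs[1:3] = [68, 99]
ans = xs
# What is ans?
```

xs starts as [16, 5, 16, 9, 17, 16] (length 6). The slice xs[1:3] covers indices [1, 2] with values [5, 16]. Replacing that slice with [68, 99] (same length) produces [16, 68, 99, 9, 17, 16].

[16, 68, 99, 9, 17, 16]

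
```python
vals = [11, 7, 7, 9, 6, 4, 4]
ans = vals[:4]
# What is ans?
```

vals has length 7. The slice vals[:4] selects indices [0, 1, 2, 3] (0->11, 1->7, 2->7, 3->9), giving [11, 7, 7, 9].

[11, 7, 7, 9]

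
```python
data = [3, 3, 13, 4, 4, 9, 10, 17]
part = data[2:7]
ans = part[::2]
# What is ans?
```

data has length 8. The slice data[2:7] selects indices [2, 3, 4, 5, 6] (2->13, 3->4, 4->4, 5->9, 6->10), giving [13, 4, 4, 9, 10]. So part = [13, 4, 4, 9, 10]. part has length 5. The slice part[::2] selects indices [0, 2, 4] (0->13, 2->4, 4->10), giving [13, 4, 10].

[13, 4, 10]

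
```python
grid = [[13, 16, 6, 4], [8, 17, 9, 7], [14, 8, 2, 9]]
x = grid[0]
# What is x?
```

grid has 3 rows. Row 0 is [13, 16, 6, 4].

[13, 16, 6, 4]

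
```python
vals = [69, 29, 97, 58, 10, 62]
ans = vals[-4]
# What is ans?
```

vals has length 6. Negative index -4 maps to positive index 6 + (-4) = 2. vals[2] = 97.

97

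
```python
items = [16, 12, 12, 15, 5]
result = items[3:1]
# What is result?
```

items has length 5. The slice items[3:1] resolves to an empty index range, so the result is [].

[]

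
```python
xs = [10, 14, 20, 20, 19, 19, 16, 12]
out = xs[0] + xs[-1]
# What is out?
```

xs has length 8. xs[0] = 10.
xs has length 8. Negative index -1 maps to positive index 8 + (-1) = 7. xs[7] = 12.
Sum: 10 + 12 = 22.

22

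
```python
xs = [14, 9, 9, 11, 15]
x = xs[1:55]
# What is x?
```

xs has length 5. The slice xs[1:55] selects indices [1, 2, 3, 4] (1->9, 2->9, 3->11, 4->15), giving [9, 9, 11, 15].

[9, 9, 11, 15]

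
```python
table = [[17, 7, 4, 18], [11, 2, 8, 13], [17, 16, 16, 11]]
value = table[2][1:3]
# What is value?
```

table[2] = [17, 16, 16, 11]. table[2] has length 4. The slice table[2][1:3] selects indices [1, 2] (1->16, 2->16), giving [16, 16].

[16, 16]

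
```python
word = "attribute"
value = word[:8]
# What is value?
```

word has length 9. The slice word[:8] selects indices [0, 1, 2, 3, 4, 5, 6, 7] (0->'a', 1->'t', 2->'t', 3->'r', 4->'i', 5->'b', 6->'u', 7->'t'), giving 'attribut'.

'attribut'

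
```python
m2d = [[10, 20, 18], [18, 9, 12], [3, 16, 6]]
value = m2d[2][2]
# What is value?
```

m2d[2] = [3, 16, 6]. Taking column 2 of that row yields 6.

6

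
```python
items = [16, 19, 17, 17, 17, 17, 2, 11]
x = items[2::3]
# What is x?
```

items has length 8. The slice items[2::3] selects indices [2, 5] (2->17, 5->17), giving [17, 17].

[17, 17]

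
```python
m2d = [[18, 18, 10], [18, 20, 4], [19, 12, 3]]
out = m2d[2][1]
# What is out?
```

m2d[2] = [19, 12, 3]. Taking column 1 of that row yields 12.

12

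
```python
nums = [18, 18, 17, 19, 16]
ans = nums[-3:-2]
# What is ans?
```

nums has length 5. The slice nums[-3:-2] selects indices [2] (2->17), giving [17].

[17]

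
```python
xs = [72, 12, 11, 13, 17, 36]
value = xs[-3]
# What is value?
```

xs has length 6. Negative index -3 maps to positive index 6 + (-3) = 3. xs[3] = 13.

13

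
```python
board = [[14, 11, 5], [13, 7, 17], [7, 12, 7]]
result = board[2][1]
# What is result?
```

board[2] = [7, 12, 7]. Taking column 1 of that row yields 12.

12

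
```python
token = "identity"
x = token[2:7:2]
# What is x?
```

token has length 8. The slice token[2:7:2] selects indices [2, 4, 6] (2->'e', 4->'t', 6->'t'), giving 'ett'.

'ett'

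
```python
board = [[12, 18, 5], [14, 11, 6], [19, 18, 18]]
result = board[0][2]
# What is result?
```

board[0] = [12, 18, 5]. Taking column 2 of that row yields 5.

5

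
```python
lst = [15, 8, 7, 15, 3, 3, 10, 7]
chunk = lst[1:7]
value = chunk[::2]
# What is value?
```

lst has length 8. The slice lst[1:7] selects indices [1, 2, 3, 4, 5, 6] (1->8, 2->7, 3->15, 4->3, 5->3, 6->10), giving [8, 7, 15, 3, 3, 10]. So chunk = [8, 7, 15, 3, 3, 10]. chunk has length 6. The slice chunk[::2] selects indices [0, 2, 4] (0->8, 2->15, 4->3), giving [8, 15, 3].

[8, 15, 3]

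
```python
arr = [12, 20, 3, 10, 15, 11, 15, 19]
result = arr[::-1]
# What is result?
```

arr has length 8. The slice arr[::-1] selects indices [7, 6, 5, 4, 3, 2, 1, 0] (7->19, 6->15, 5->11, 4->15, 3->10, 2->3, 1->20, 0->12), giving [19, 15, 11, 15, 10, 3, 20, 12].

[19, 15, 11, 15, 10, 3, 20, 12]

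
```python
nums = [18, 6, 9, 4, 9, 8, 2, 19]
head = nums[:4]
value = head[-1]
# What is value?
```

nums has length 8. The slice nums[:4] selects indices [0, 1, 2, 3] (0->18, 1->6, 2->9, 3->4), giving [18, 6, 9, 4]. So head = [18, 6, 9, 4]. Then head[-1] = 4.

4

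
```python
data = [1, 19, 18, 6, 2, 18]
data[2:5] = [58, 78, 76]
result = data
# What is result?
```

data starts as [1, 19, 18, 6, 2, 18] (length 6). The slice data[2:5] covers indices [2, 3, 4] with values [18, 6, 2]. Replacing that slice with [58, 78, 76] (same length) produces [1, 19, 58, 78, 76, 18].

[1, 19, 58, 78, 76, 18]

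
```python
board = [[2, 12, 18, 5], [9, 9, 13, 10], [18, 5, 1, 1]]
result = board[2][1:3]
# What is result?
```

board[2] = [18, 5, 1, 1]. board[2] has length 4. The slice board[2][1:3] selects indices [1, 2] (1->5, 2->1), giving [5, 1].

[5, 1]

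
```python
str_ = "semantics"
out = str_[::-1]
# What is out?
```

str_ has length 9. The slice str_[::-1] selects indices [8, 7, 6, 5, 4, 3, 2, 1, 0] (8->'s', 7->'c', 6->'i', 5->'t', 4->'n', 3->'a', 2->'m', 1->'e', 0->'s'), giving 'scitnames'.

'scitnames'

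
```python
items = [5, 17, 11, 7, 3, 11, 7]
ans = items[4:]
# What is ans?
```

items has length 7. The slice items[4:] selects indices [4, 5, 6] (4->3, 5->11, 6->7), giving [3, 11, 7].

[3, 11, 7]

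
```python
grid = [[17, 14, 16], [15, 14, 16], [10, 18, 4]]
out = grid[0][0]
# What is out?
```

grid[0] = [17, 14, 16]. Taking column 0 of that row yields 17.

17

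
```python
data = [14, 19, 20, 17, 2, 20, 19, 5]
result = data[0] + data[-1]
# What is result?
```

data has length 8. data[0] = 14.
data has length 8. Negative index -1 maps to positive index 8 + (-1) = 7. data[7] = 5.
Sum: 14 + 5 = 19.

19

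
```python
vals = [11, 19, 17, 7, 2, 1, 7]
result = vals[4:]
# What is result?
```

vals has length 7. The slice vals[4:] selects indices [4, 5, 6] (4->2, 5->1, 6->7), giving [2, 1, 7].

[2, 1, 7]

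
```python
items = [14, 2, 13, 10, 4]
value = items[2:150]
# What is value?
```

items has length 5. The slice items[2:150] selects indices [2, 3, 4] (2->13, 3->10, 4->4), giving [13, 10, 4].

[13, 10, 4]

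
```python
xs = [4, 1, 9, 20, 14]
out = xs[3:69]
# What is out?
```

xs has length 5. The slice xs[3:69] selects indices [3, 4] (3->20, 4->14), giving [20, 14].

[20, 14]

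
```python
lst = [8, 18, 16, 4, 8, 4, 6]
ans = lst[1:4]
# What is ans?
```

lst has length 7. The slice lst[1:4] selects indices [1, 2, 3] (1->18, 2->16, 3->4), giving [18, 16, 4].

[18, 16, 4]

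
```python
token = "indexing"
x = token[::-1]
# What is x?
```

token has length 8. The slice token[::-1] selects indices [7, 6, 5, 4, 3, 2, 1, 0] (7->'g', 6->'n', 5->'i', 4->'x', 3->'e', 2->'d', 1->'n', 0->'i'), giving 'gnixedni'.

'gnixedni'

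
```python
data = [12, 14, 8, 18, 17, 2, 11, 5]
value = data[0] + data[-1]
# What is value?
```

data has length 8. data[0] = 12.
data has length 8. Negative index -1 maps to positive index 8 + (-1) = 7. data[7] = 5.
Sum: 12 + 5 = 17.

17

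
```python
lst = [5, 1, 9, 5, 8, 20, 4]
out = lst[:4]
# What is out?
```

lst has length 7. The slice lst[:4] selects indices [0, 1, 2, 3] (0->5, 1->1, 2->9, 3->5), giving [5, 1, 9, 5].

[5, 1, 9, 5]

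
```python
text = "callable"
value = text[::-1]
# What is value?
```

text has length 8. The slice text[::-1] selects indices [7, 6, 5, 4, 3, 2, 1, 0] (7->'e', 6->'l', 5->'b', 4->'a', 3->'l', 2->'l', 1->'a', 0->'c'), giving 'elballac'.

'elballac'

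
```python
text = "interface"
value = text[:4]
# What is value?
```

text has length 9. The slice text[:4] selects indices [0, 1, 2, 3] (0->'i', 1->'n', 2->'t', 3->'e'), giving 'inte'.

'inte'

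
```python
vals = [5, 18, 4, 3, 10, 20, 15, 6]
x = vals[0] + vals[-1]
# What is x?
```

vals has length 8. vals[0] = 5.
vals has length 8. Negative index -1 maps to positive index 8 + (-1) = 7. vals[7] = 6.
Sum: 5 + 6 = 11.

11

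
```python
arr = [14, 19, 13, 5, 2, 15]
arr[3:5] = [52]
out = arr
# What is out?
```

arr starts as [14, 19, 13, 5, 2, 15] (length 6). The slice arr[3:5] covers indices [3, 4] with values [5, 2]. Replacing that slice with [52] (different length) produces [14, 19, 13, 52, 15].

[14, 19, 13, 52, 15]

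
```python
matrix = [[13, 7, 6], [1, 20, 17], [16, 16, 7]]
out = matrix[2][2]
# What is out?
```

matrix[2] = [16, 16, 7]. Taking column 2 of that row yields 7.

7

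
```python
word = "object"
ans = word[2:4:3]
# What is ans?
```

word has length 6. The slice word[2:4:3] selects indices [2] (2->'j'), giving 'j'.

'j'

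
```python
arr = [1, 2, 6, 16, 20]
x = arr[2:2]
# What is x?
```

arr has length 5. The slice arr[2:2] resolves to an empty index range, so the result is [].

[]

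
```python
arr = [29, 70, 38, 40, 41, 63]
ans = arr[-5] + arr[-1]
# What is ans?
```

arr has length 6. Negative index -5 maps to positive index 6 + (-5) = 1. arr[1] = 70.
arr has length 6. Negative index -1 maps to positive index 6 + (-1) = 5. arr[5] = 63.
Sum: 70 + 63 = 133.

133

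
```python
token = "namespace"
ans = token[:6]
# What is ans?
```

token has length 9. The slice token[:6] selects indices [0, 1, 2, 3, 4, 5] (0->'n', 1->'a', 2->'m', 3->'e', 4->'s', 5->'p'), giving 'namesp'.

'namesp'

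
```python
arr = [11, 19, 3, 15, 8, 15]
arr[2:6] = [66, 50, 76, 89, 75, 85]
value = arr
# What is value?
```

arr starts as [11, 19, 3, 15, 8, 15] (length 6). The slice arr[2:6] covers indices [2, 3, 4, 5] with values [3, 15, 8, 15]. Replacing that slice with [66, 50, 76, 89, 75, 85] (different length) produces [11, 19, 66, 50, 76, 89, 75, 85].

[11, 19, 66, 50, 76, 89, 75, 85]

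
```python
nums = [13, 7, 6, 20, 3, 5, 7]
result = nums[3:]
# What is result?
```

nums has length 7. The slice nums[3:] selects indices [3, 4, 5, 6] (3->20, 4->3, 5->5, 6->7), giving [20, 3, 5, 7].

[20, 3, 5, 7]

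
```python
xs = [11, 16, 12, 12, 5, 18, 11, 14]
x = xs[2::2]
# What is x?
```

xs has length 8. The slice xs[2::2] selects indices [2, 4, 6] (2->12, 4->5, 6->11), giving [12, 5, 11].

[12, 5, 11]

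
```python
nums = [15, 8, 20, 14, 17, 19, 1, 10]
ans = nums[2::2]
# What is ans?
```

nums has length 8. The slice nums[2::2] selects indices [2, 4, 6] (2->20, 4->17, 6->1), giving [20, 17, 1].

[20, 17, 1]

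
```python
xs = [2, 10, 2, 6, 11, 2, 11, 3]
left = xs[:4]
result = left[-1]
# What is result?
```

xs has length 8. The slice xs[:4] selects indices [0, 1, 2, 3] (0->2, 1->10, 2->2, 3->6), giving [2, 10, 2, 6]. So left = [2, 10, 2, 6]. Then left[-1] = 6.

6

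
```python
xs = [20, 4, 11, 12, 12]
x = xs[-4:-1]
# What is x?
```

xs has length 5. The slice xs[-4:-1] selects indices [1, 2, 3] (1->4, 2->11, 3->12), giving [4, 11, 12].

[4, 11, 12]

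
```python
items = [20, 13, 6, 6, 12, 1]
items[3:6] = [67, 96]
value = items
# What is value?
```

items starts as [20, 13, 6, 6, 12, 1] (length 6). The slice items[3:6] covers indices [3, 4, 5] with values [6, 12, 1]. Replacing that slice with [67, 96] (different length) produces [20, 13, 6, 67, 96].

[20, 13, 6, 67, 96]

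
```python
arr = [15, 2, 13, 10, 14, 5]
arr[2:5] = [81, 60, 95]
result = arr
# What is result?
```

arr starts as [15, 2, 13, 10, 14, 5] (length 6). The slice arr[2:5] covers indices [2, 3, 4] with values [13, 10, 14]. Replacing that slice with [81, 60, 95] (same length) produces [15, 2, 81, 60, 95, 5].

[15, 2, 81, 60, 95, 5]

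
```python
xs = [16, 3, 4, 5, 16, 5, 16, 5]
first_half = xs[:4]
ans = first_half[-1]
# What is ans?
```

xs has length 8. The slice xs[:4] selects indices [0, 1, 2, 3] (0->16, 1->3, 2->4, 3->5), giving [16, 3, 4, 5]. So first_half = [16, 3, 4, 5]. Then first_half[-1] = 5.

5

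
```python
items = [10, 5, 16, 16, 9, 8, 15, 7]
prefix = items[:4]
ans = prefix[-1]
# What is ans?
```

items has length 8. The slice items[:4] selects indices [0, 1, 2, 3] (0->10, 1->5, 2->16, 3->16), giving [10, 5, 16, 16]. So prefix = [10, 5, 16, 16]. Then prefix[-1] = 16.

16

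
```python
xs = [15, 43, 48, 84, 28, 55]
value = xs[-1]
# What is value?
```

xs has length 6. Negative index -1 maps to positive index 6 + (-1) = 5. xs[5] = 55.

55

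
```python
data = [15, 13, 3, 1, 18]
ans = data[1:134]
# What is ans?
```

data has length 5. The slice data[1:134] selects indices [1, 2, 3, 4] (1->13, 2->3, 3->1, 4->18), giving [13, 3, 1, 18].

[13, 3, 1, 18]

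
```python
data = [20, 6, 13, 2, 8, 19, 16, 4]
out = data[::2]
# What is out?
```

data has length 8. The slice data[::2] selects indices [0, 2, 4, 6] (0->20, 2->13, 4->8, 6->16), giving [20, 13, 8, 16].

[20, 13, 8, 16]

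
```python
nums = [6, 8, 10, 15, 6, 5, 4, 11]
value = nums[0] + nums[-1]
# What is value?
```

nums has length 8. nums[0] = 6.
nums has length 8. Negative index -1 maps to positive index 8 + (-1) = 7. nums[7] = 11.
Sum: 6 + 11 = 17.

17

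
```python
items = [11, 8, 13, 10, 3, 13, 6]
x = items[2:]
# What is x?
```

items has length 7. The slice items[2:] selects indices [2, 3, 4, 5, 6] (2->13, 3->10, 4->3, 5->13, 6->6), giving [13, 10, 3, 13, 6].

[13, 10, 3, 13, 6]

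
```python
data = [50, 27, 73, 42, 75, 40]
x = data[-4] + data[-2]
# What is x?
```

data has length 6. Negative index -4 maps to positive index 6 + (-4) = 2. data[2] = 73.
data has length 6. Negative index -2 maps to positive index 6 + (-2) = 4. data[4] = 75.
Sum: 73 + 75 = 148.

148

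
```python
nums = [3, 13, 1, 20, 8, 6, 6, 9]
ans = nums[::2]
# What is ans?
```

nums has length 8. The slice nums[::2] selects indices [0, 2, 4, 6] (0->3, 2->1, 4->8, 6->6), giving [3, 1, 8, 6].

[3, 1, 8, 6]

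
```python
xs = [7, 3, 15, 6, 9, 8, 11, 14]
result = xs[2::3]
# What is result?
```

xs has length 8. The slice xs[2::3] selects indices [2, 5] (2->15, 5->8), giving [15, 8].

[15, 8]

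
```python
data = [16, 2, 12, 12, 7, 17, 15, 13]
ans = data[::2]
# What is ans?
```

data has length 8. The slice data[::2] selects indices [0, 2, 4, 6] (0->16, 2->12, 4->7, 6->15), giving [16, 12, 7, 15].

[16, 12, 7, 15]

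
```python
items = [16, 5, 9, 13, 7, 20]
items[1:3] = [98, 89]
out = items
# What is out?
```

items starts as [16, 5, 9, 13, 7, 20] (length 6). The slice items[1:3] covers indices [1, 2] with values [5, 9]. Replacing that slice with [98, 89] (same length) produces [16, 98, 89, 13, 7, 20].

[16, 98, 89, 13, 7, 20]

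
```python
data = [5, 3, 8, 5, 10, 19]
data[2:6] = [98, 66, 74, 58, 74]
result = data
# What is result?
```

data starts as [5, 3, 8, 5, 10, 19] (length 6). The slice data[2:6] covers indices [2, 3, 4, 5] with values [8, 5, 10, 19]. Replacing that slice with [98, 66, 74, 58, 74] (different length) produces [5, 3, 98, 66, 74, 58, 74].

[5, 3, 98, 66, 74, 58, 74]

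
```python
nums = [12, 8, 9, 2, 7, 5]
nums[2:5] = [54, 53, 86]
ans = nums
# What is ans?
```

nums starts as [12, 8, 9, 2, 7, 5] (length 6). The slice nums[2:5] covers indices [2, 3, 4] with values [9, 2, 7]. Replacing that slice with [54, 53, 86] (same length) produces [12, 8, 54, 53, 86, 5].

[12, 8, 54, 53, 86, 5]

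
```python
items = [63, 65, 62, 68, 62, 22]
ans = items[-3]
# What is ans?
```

items has length 6. Negative index -3 maps to positive index 6 + (-3) = 3. items[3] = 68.

68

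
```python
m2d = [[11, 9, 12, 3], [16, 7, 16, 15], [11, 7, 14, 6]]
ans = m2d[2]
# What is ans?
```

m2d has 3 rows. Row 2 is [11, 7, 14, 6].

[11, 7, 14, 6]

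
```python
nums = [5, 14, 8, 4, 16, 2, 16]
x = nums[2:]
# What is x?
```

nums has length 7. The slice nums[2:] selects indices [2, 3, 4, 5, 6] (2->8, 3->4, 4->16, 5->2, 6->16), giving [8, 4, 16, 2, 16].

[8, 4, 16, 2, 16]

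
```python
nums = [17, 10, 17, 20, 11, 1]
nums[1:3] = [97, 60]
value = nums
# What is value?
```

nums starts as [17, 10, 17, 20, 11, 1] (length 6). The slice nums[1:3] covers indices [1, 2] with values [10, 17]. Replacing that slice with [97, 60] (same length) produces [17, 97, 60, 20, 11, 1].

[17, 97, 60, 20, 11, 1]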